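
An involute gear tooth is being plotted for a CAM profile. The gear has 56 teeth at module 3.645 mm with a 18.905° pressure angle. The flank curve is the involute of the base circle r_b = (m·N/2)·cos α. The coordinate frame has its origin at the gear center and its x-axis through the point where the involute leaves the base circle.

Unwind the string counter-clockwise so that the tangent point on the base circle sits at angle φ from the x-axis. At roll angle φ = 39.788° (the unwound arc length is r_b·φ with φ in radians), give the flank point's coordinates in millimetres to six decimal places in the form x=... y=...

pitch radius r_p = m·N/2 = 3.645·56/2 = 102.060000
base radius r_b = r_p·cos α = 102.060000·cos 18.905° = 96.554586
roll angle φ = 39.788° = 0.69443160 rad
x = r_b·(cos φ + φ·sin φ) = 96.554586·(0.76841757 + 0.69443160·0.63994878) = 117.103162
y = r_b·(sin φ − φ·cos φ) = 96.554586·(0.63994878 − 0.69443160·0.76841757) = 10.267164

x=117.103162 y=10.267164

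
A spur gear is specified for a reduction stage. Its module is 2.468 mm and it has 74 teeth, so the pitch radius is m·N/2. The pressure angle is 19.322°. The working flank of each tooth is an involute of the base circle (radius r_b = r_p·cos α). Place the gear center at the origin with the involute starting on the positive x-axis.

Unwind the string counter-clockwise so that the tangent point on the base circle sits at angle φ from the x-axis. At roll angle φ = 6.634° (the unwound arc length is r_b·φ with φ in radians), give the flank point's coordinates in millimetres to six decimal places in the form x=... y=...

pitch radius r_p = m·N/2 = 2.468·74/2 = 91.316000
base radius r_b = r_p·cos α = 91.316000·cos 19.322° = 86.172533
roll angle φ = 6.634° = 0.11578514 rad
x = r_b·(cos φ + φ·sin φ) = 86.172533·(0.99330439 + 0.11578514·0.11552661) = 86.748221
y = r_b·(sin φ − φ·cos φ) = 86.172533·(0.11552661 − 0.11578514·0.99330439) = 0.044527

x=86.748221 y=0.044527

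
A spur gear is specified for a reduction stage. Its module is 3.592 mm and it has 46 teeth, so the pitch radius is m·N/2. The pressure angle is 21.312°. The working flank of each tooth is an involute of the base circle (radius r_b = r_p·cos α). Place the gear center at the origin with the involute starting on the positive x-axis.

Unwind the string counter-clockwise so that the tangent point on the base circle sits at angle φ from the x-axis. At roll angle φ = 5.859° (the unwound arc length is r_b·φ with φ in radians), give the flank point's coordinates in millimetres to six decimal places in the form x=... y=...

x=77.367677 y=0.027405

pitch radius r_p = m·N/2 = 3.592·46/2 = 82.616000
base radius r_b = r_p·cos α = 82.616000·cos 21.312° = 76.966315
roll angle φ = 5.859° = 0.10225884 rad
x = r_b·(cos φ + φ·sin φ) = 76.966315·(0.99477612 + 0.10225884·0.10208072) = 77.367677
y = r_b·(sin φ − φ·cos φ) = 76.966315·(0.10208072 − 0.10225884·0.99477612) = 0.027405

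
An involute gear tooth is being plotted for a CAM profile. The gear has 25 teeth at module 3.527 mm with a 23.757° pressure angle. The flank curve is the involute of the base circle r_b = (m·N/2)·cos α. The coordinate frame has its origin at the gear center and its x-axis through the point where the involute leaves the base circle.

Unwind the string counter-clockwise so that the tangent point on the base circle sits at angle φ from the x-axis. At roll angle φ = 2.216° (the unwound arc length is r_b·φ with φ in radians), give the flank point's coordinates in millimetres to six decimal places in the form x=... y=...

x=40.381794 y=0.000778

pitch radius r_p = m·N/2 = 3.527·25/2 = 44.087500
base radius r_b = r_p·cos α = 44.087500·cos 23.757° = 40.351625
roll angle φ = 2.216° = 0.03867650 rad
x = r_b·(cos φ + φ·sin φ) = 40.351625·(0.99925216 + 0.03867650·0.03866685) = 40.381794
y = r_b·(sin φ − φ·cos φ) = 40.351625·(0.03866685 − 0.03867650·0.99925216) = 0.000778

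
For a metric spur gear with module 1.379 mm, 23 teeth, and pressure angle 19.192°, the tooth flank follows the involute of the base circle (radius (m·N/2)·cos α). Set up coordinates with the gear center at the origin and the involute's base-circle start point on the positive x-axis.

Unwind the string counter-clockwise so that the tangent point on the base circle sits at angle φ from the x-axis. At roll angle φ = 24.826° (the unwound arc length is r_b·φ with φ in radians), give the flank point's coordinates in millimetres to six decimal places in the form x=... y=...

pitch radius r_p = m·N/2 = 1.379·23/2 = 15.858500
base radius r_b = r_p·cos α = 15.858500·cos 19.192° = 14.977121
roll angle φ = 24.826° = 0.43329544 rad
x = r_b·(cos φ + φ·sin φ) = 14.977121·(0.90758704 + 0.43329544·0.41986398) = 16.317756
y = r_b·(sin φ − φ·cos φ) = 14.977121·(0.41986398 − 0.43329544·0.90758704) = 0.398551

x=16.317756 y=0.398551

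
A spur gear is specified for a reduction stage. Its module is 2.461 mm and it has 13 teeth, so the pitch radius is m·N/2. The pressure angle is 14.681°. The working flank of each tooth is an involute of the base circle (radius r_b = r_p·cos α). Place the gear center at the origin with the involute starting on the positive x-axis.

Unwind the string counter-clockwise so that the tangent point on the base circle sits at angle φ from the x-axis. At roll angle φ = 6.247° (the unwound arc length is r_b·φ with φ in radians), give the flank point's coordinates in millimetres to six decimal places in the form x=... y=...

pitch radius r_p = m·N/2 = 2.461·13/2 = 15.996500
base radius r_b = r_p·cos α = 15.996500·cos 14.681° = 15.474244
roll angle φ = 6.247° = 0.10903072 rad
x = r_b·(cos φ + φ·sin φ) = 15.474244·(0.99406204 + 0.10903072·0.10881483) = 15.565947
y = r_b·(sin φ − φ·cos φ) = 15.474244·(0.10881483 − 0.10903072·0.99406204) = 0.006678

x=15.565947 y=0.006678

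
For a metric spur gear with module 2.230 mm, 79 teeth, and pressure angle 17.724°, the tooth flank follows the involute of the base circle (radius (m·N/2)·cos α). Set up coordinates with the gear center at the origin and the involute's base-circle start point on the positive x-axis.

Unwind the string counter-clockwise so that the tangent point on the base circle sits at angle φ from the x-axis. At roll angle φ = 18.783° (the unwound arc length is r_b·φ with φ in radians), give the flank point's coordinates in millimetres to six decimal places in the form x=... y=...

pitch radius r_p = m·N/2 = 2.230·79/2 = 88.085000
base radius r_b = r_p·cos α = 88.085000·cos 17.724° = 83.903961
roll angle φ = 18.783° = 0.32782519 rad
x = r_b·(cos φ + φ·sin φ) = 83.903961·(0.94674484 + 0.32782519·0.32198480) = 88.292102
y = r_b·(sin φ − φ·cos φ) = 83.903961·(0.32198480 − 0.32782519·0.94674484) = 0.974796

x=88.292102 y=0.974796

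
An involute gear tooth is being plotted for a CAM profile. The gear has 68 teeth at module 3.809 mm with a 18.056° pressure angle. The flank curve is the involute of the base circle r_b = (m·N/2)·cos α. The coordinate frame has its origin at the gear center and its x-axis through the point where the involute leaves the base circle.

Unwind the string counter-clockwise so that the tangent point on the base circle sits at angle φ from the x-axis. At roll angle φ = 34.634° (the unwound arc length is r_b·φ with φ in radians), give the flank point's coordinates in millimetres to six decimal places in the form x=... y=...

x=143.609908 y=8.738247

pitch radius r_p = m·N/2 = 3.809·68/2 = 129.506000
base radius r_b = r_p·cos α = 129.506000·cos 18.056° = 123.128352
roll angle φ = 34.634° = 0.60447733 rad
x = r_b·(cos φ + φ·sin φ) = 123.128352·(0.82279926 + 0.60447733·0.56833210) = 143.609908
y = r_b·(sin φ − φ·cos φ) = 123.128352·(0.56833210 − 0.60447733·0.82279926) = 8.738247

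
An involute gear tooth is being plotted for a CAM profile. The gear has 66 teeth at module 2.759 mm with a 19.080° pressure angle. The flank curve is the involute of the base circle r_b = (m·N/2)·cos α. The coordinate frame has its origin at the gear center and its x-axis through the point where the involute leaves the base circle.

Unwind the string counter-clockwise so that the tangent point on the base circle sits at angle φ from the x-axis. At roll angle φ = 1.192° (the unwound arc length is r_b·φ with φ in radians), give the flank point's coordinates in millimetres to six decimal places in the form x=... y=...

x=86.063777 y=0.000258

pitch radius r_p = m·N/2 = 2.759·66/2 = 91.047000
base radius r_b = r_p·cos α = 91.047000·cos 19.080° = 86.045158
roll angle φ = 1.192° = 0.02080432 rad
x = r_b·(cos φ + φ·sin φ) = 86.045158·(0.99978360 + 0.02080432·0.02080282) = 86.063777
y = r_b·(sin φ − φ·cos φ) = 86.045158·(0.02080282 − 0.02080432·0.99978360) = 0.000258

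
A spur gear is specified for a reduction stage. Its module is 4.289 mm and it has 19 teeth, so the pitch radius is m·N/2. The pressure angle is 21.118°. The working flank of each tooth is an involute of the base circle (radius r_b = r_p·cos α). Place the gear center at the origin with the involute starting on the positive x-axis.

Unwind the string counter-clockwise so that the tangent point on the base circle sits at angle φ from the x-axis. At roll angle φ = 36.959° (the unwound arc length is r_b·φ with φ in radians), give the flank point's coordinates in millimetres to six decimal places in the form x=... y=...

x=45.113006 y=3.261210

pitch radius r_p = m·N/2 = 4.289·19/2 = 40.745500
base radius r_b = r_p·cos α = 40.745500·cos 21.118° = 38.009048
roll angle φ = 36.959° = 0.64505624 rad
x = r_b·(cos φ + φ·sin φ) = 38.009048·(0.79906596 + 0.64505624·0.60124338) = 45.113006
y = r_b·(sin φ − φ·cos φ) = 38.009048·(0.60124338 − 0.64505624·0.79906596) = 3.261210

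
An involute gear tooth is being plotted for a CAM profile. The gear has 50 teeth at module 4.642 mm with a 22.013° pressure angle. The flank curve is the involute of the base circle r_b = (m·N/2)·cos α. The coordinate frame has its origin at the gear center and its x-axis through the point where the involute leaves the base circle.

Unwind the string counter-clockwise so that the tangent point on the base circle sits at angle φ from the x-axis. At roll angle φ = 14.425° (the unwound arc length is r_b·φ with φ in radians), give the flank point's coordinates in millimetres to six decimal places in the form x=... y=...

pitch radius r_p = m·N/2 = 4.642·50/2 = 116.050000
base radius r_b = r_p·cos α = 116.050000·cos 22.013° = 107.589820
roll angle φ = 14.425° = 0.25176374 rad
x = r_b·(cos φ + φ·sin φ) = 107.589820·(0.96847456 + 0.25176374·0.24911249) = 110.945767
y = r_b·(sin φ − φ·cos φ) = 107.589820·(0.24911249 − 0.25176374·0.96847456) = 0.568688

x=110.945767 y=0.568688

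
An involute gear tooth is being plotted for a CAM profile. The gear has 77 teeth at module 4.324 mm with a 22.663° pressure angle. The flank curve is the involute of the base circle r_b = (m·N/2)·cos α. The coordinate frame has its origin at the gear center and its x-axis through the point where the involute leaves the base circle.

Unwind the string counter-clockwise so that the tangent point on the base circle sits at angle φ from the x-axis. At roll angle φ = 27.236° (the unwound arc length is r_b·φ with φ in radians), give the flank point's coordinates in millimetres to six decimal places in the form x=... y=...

pitch radius r_p = m·N/2 = 4.324·77/2 = 166.474000
base radius r_b = r_p·cos α = 166.474000·cos 22.663° = 153.620060
roll angle φ = 27.236° = 0.47535788 rad
x = r_b·(cos φ + φ·sin φ) = 153.620060·(0.88912899 + 0.47535788·0.45765667) = 170.008202
y = r_b·(sin φ − φ·cos φ) = 153.620060·(0.45765667 − 0.47535788·0.88912899) = 5.377041

x=170.008202 y=5.377041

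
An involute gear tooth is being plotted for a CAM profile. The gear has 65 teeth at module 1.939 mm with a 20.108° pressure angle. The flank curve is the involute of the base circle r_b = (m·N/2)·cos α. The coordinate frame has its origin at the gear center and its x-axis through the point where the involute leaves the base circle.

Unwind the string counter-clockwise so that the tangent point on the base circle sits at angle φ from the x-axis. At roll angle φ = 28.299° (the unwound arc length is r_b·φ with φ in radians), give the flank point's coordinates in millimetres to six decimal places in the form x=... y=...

x=65.960045 y=2.319213

pitch radius r_p = m·N/2 = 1.939·65/2 = 63.017500
base radius r_b = r_p·cos α = 63.017500·cos 20.108° = 59.176348
roll angle φ = 28.299° = 0.49391073 rad
x = r_b·(cos φ + φ·sin φ) = 59.176348·(0.88048563 + 0.49391073·0.47407284) = 65.960045
y = r_b·(sin φ − φ·cos φ) = 59.176348·(0.47407284 − 0.49391073·0.88048563) = 2.319213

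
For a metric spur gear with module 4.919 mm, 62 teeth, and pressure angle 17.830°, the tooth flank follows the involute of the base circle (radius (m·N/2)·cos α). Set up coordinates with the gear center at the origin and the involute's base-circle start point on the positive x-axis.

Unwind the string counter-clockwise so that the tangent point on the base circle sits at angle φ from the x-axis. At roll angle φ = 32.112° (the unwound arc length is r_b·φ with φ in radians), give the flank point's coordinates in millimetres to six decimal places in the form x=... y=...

x=166.204696 y=8.254118

pitch radius r_p = m·N/2 = 4.919·62/2 = 152.489000
base radius r_b = r_p·cos α = 152.489000·cos 17.830° = 145.164831
roll angle φ = 32.112° = 0.56046013 rad
x = r_b·(cos φ + φ·sin φ) = 145.164831·(0.84701061 + 0.56046013·0.53157599) = 166.204696
y = r_b·(sin φ − φ·cos φ) = 145.164831·(0.53157599 − 0.56046013·0.84701061) = 8.254118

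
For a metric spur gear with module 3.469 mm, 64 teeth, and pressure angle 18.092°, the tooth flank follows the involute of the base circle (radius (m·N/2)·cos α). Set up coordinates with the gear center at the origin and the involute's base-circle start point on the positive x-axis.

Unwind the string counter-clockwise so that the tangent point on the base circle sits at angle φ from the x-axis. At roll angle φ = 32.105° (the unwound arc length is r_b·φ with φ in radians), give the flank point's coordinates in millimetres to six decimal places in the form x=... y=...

pitch radius r_p = m·N/2 = 3.469·64/2 = 111.008000
base radius r_b = r_p·cos α = 111.008000·cos 18.092° = 105.519665
roll angle φ = 32.105° = 0.56033796 rad
x = r_b·(cos φ + φ·sin φ) = 105.519665·(0.84707554 + 0.56033796·0.53147250) = 120.807328
y = r_b·(sin φ − φ·cos φ) = 105.519665·(0.53147250 − 0.56033796·0.84707554) = 5.996041

x=120.807328 y=5.996041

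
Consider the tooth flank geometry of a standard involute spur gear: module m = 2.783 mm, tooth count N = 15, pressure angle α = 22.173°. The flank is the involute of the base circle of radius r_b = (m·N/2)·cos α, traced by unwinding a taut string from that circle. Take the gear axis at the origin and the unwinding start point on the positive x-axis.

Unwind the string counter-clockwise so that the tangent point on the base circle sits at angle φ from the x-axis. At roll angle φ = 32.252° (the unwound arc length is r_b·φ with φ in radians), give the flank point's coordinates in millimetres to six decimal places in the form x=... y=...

pitch radius r_p = m·N/2 = 2.783·15/2 = 20.872500
base radius r_b = r_p·cos α = 20.872500·cos 22.173° = 19.328948
roll angle φ = 32.252° = 0.56290359 rad
x = r_b·(cos φ + φ·sin φ) = 19.328948·(0.84570919 + 0.56290359·0.53364404) = 22.152895
y = r_b·(sin φ − φ·cos φ) = 19.328948·(0.53364404 − 0.56290359·0.84570919) = 1.113179

x=22.152895 y=1.113179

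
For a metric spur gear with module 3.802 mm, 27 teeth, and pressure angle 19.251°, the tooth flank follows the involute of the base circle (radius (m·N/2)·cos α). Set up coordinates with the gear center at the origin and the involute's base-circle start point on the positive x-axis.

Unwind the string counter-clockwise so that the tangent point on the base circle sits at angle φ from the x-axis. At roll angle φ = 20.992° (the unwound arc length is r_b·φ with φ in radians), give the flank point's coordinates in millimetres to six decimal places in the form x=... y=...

x=51.600916 y=0.783768

pitch radius r_p = m·N/2 = 3.802·27/2 = 51.327000
base radius r_b = r_p·cos α = 51.327000·cos 19.251° = 48.456962
roll angle φ = 20.992° = 0.36637952 rad
x = r_b·(cos φ + φ·sin φ) = 48.456962·(0.93363046 + 0.36637952·0.35823759) = 51.600916
y = r_b·(sin φ − φ·cos φ) = 48.456962·(0.35823759 − 0.36637952·0.93363046) = 0.783768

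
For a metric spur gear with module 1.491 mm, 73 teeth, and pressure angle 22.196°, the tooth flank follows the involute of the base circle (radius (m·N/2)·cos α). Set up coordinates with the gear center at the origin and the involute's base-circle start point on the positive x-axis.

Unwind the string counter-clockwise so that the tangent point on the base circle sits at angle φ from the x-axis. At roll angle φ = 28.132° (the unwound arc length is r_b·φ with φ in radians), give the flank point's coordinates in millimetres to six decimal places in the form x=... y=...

x=56.101293 y=1.940616

pitch radius r_p = m·N/2 = 1.491·73/2 = 54.421500
base radius r_b = r_p·cos α = 54.421500·cos 22.196° = 50.388701
roll angle φ = 28.132° = 0.49099603 rad
x = r_b·(cos φ + φ·sin φ) = 50.388701·(0.88186367 + 0.49099603·0.47150448) = 56.101293
y = r_b·(sin φ − φ·cos φ) = 50.388701·(0.47150448 − 0.49099603·0.88186367) = 1.940616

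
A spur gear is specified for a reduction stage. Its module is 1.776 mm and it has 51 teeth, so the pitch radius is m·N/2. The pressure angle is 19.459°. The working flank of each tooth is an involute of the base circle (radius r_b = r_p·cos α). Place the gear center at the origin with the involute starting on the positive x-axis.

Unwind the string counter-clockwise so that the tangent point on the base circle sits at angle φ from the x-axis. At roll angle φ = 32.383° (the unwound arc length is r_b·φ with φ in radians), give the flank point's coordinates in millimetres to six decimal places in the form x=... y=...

pitch radius r_p = m·N/2 = 1.776·51/2 = 45.288000
base radius r_b = r_p·cos α = 45.288000·cos 19.459° = 42.701155
roll angle φ = 32.383° = 0.56518997 rad
x = r_b·(cos φ + φ·sin φ) = 42.701155·(0.84448687 + 0.56518997·0.53557625) = 48.986304
y = r_b·(sin φ − φ·cos φ) = 42.701155·(0.53557625 − 0.56518997·0.84448687) = 2.488655

x=48.986304 y=2.488655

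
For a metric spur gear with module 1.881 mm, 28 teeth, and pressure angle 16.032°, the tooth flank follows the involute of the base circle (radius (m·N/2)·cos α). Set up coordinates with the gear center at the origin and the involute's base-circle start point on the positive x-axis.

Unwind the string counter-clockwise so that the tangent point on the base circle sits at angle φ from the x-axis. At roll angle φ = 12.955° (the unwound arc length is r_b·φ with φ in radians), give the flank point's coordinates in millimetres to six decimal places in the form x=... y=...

pitch radius r_p = m·N/2 = 1.881·28/2 = 26.334000
base radius r_b = r_p·cos α = 26.334000·cos 16.032° = 25.309808
roll angle φ = 12.955° = 0.22610740 rad
x = r_b·(cos φ + φ·sin φ) = 25.309808·(0.97454644 + 0.22610740·0.22418572) = 25.948538
y = r_b·(sin φ − φ·cos φ) = 25.309808·(0.22418572 − 0.22610740·0.97454644) = 0.097026

x=25.948538 y=0.097026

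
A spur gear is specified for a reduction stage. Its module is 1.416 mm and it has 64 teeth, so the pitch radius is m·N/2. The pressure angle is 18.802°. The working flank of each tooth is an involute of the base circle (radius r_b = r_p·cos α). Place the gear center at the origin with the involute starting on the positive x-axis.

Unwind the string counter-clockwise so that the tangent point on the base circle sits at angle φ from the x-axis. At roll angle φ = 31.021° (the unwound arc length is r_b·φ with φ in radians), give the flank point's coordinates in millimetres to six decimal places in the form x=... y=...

pitch radius r_p = m·N/2 = 1.416·64/2 = 45.312000
base radius r_b = r_p·cos α = 45.312000·cos 18.802° = 42.894062
roll angle φ = 31.021° = 0.54141859 rad
x = r_b·(cos φ + φ·sin φ) = 42.894062·(0.85697847 + 0.54141859·0.51535221) = 48.727643
y = r_b·(sin φ − φ·cos φ) = 42.894062·(0.51535221 − 0.54141859·0.85697847) = 2.203388

x=48.727643 y=2.203388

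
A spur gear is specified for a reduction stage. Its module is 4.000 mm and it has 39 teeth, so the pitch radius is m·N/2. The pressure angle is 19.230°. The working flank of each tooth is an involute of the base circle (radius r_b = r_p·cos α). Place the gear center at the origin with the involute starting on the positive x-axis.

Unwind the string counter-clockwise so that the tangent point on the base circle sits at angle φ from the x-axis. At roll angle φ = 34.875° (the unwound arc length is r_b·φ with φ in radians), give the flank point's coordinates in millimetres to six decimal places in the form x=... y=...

x=86.053125 y=5.333809

pitch radius r_p = m·N/2 = 4.000·39/2 = 78.000000
base radius r_b = r_p·cos α = 78.000000·cos 19.230° = 73.647916
roll angle φ = 34.875° = 0.60868358 rad
x = r_b·(cos φ + φ·sin φ) = 73.647916·(0.82040144 + 0.60868358·0.57178796) = 86.053125
y = r_b·(sin φ − φ·cos φ) = 73.647916·(0.57178796 − 0.60868358·0.82040144) = 5.333809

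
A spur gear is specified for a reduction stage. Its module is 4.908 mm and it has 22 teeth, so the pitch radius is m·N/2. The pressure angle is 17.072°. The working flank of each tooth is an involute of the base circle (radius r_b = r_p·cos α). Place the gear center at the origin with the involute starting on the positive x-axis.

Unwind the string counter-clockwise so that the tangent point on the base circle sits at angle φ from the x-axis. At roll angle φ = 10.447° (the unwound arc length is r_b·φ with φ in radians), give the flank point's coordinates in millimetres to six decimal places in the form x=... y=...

pitch radius r_p = m·N/2 = 4.908·22/2 = 53.988000
base radius r_b = r_p·cos α = 53.988000·cos 17.072° = 51.609105
roll angle φ = 10.447° = 0.18233455 rad
x = r_b·(cos φ + φ·sin φ) = 51.609105·(0.98342306 + 0.18233455·0.18132591) = 52.459883
y = r_b·(sin φ − φ·cos φ) = 51.609105·(0.18132591 − 0.18233455·0.98342306) = 0.103936

x=52.459883 y=0.103936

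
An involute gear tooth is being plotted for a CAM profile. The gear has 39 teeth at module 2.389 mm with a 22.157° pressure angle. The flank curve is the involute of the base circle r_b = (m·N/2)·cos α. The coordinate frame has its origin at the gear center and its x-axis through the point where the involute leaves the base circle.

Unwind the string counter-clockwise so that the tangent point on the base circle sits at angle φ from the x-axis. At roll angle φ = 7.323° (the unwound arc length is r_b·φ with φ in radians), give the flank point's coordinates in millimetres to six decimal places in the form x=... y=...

pitch radius r_p = m·N/2 = 2.389·39/2 = 46.585500
base radius r_b = r_p·cos α = 46.585500·cos 22.157° = 43.145342
roll angle φ = 7.323° = 0.12781046 rad
x = r_b·(cos φ + φ·sin φ) = 43.145342·(0.99184336 + 0.12781046·0.12746277) = 43.496305
y = r_b·(sin φ − φ·cos φ) = 43.145342·(0.12746277 − 0.12781046·0.99184336) = 0.029978

x=43.496305 y=0.029978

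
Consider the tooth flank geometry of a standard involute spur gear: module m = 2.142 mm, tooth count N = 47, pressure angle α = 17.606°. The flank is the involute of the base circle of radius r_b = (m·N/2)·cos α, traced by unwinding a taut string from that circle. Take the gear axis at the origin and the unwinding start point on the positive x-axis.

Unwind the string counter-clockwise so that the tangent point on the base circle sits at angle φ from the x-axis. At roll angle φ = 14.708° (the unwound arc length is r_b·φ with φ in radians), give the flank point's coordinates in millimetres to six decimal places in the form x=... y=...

x=49.534045 y=0.268757

pitch radius r_p = m·N/2 = 2.142·47/2 = 50.337000
base radius r_b = r_p·cos α = 50.337000·cos 17.606° = 47.979165
roll angle φ = 14.708° = 0.25670303 rad
x = r_b·(cos φ + φ·sin φ) = 47.979165·(0.96723231 + 0.25670303·0.25389300) = 49.534045
y = r_b·(sin φ − φ·cos φ) = 47.979165·(0.25389300 − 0.25670303·0.96723231) = 0.268757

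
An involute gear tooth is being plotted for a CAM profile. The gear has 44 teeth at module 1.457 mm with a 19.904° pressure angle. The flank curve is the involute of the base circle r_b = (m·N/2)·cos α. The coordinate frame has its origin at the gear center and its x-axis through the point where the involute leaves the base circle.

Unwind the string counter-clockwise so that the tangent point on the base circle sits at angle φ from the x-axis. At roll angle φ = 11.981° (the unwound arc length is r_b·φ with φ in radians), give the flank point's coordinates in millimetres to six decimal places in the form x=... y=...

pitch radius r_p = m·N/2 = 1.457·44/2 = 32.054000
base radius r_b = r_p·cos α = 32.054000·cos 19.904° = 30.139234
roll angle φ = 11.981° = 0.20910790 rad
x = r_b·(cos φ + φ·sin φ) = 30.139234·(0.97821649 + 0.20910790·0.20758731) = 30.790984
y = r_b·(sin φ − φ·cos φ) = 30.139234·(0.20758731 − 0.20910790·0.97821649) = 0.091458

x=30.790984 y=0.091458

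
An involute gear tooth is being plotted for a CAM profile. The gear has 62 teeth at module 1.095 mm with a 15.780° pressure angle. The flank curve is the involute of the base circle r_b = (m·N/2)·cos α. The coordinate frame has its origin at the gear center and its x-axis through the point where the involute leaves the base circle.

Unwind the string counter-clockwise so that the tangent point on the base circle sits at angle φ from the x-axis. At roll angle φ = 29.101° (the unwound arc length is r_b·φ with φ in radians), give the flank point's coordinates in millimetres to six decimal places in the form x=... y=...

x=36.611250 y=1.390214

pitch radius r_p = m·N/2 = 1.095·62/2 = 33.945000
base radius r_b = r_p·cos α = 33.945000·cos 15.780° = 32.665714
roll angle φ = 29.101° = 0.50790827 rad
x = r_b·(cos φ + φ·sin φ) = 32.665714·(0.87376373 + 0.50790827·0.48635063) = 36.611250
y = r_b·(sin φ − φ·cos φ) = 32.665714·(0.48635063 − 0.50790827·0.87376373) = 1.390214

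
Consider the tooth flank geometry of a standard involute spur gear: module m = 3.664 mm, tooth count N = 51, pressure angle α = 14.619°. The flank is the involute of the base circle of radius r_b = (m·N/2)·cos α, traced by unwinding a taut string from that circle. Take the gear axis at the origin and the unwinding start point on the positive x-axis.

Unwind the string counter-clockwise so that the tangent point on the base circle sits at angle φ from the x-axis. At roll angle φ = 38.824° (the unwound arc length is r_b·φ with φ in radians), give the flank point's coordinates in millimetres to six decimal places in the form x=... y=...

x=108.840083 y=8.952439

pitch radius r_p = m·N/2 = 3.664·51/2 = 93.432000
base radius r_b = r_p·cos α = 93.432000·cos 14.619° = 90.407188
roll angle φ = 38.824° = 0.67760663 rad
x = r_b·(cos φ + φ·sin φ) = 90.407188·(0.77907543 + 0.67760663·0.62693020) = 108.840083
y = r_b·(sin φ − φ·cos φ) = 90.407188·(0.62693020 − 0.67760663·0.77907543) = 8.952439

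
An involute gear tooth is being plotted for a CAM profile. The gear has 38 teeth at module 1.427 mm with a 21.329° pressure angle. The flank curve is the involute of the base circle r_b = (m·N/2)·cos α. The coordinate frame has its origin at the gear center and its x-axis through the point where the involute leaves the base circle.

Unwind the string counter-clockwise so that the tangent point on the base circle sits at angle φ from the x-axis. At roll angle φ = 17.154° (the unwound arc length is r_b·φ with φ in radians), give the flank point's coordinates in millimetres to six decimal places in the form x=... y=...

x=26.362646 y=0.223910

pitch radius r_p = m·N/2 = 1.427·38/2 = 27.113000
base radius r_b = r_p·cos α = 27.113000·cos 21.329° = 25.255956
roll angle φ = 17.154° = 0.29939378 rad
x = r_b·(cos φ + φ·sin φ) = 25.255956·(0.95551546 + 0.29939378·0.29494101) = 26.362646
y = r_b·(sin φ − φ·cos φ) = 25.255956·(0.29494101 − 0.29939378·0.95551546) = 0.223910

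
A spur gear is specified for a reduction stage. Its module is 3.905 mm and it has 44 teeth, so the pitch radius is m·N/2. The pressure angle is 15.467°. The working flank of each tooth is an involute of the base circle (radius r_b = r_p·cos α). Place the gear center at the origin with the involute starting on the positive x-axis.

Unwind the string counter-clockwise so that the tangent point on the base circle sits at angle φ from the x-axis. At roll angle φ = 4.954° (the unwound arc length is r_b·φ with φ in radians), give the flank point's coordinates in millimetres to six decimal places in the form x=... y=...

pitch radius r_p = m·N/2 = 3.905·44/2 = 85.910000
base radius r_b = r_p·cos α = 85.910000·cos 15.467° = 82.798702
roll angle φ = 4.954° = 0.08646361 rad
x = r_b·(cos φ + φ·sin φ) = 82.798702·(0.99626435 + 0.08646361·0.08635592) = 83.107623
y = r_b·(sin φ − φ·cos φ) = 82.798702·(0.08635592 − 0.08646361·0.99626435) = 0.017827

x=83.107623 y=0.017827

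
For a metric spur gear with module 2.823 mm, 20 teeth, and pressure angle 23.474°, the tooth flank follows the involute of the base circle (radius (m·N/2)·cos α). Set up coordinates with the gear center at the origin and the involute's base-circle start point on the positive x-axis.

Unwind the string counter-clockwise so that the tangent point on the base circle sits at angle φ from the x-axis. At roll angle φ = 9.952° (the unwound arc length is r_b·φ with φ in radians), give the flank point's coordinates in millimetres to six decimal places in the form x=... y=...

x=26.281377 y=0.045095

pitch radius r_p = m·N/2 = 2.823·20/2 = 28.230000
base radius r_b = r_p·cos α = 28.230000·cos 23.474° = 25.893711
roll angle φ = 9.952° = 0.17369517 rad
x = r_b·(cos φ + φ·sin φ) = 25.893711·(0.98495288 + 0.17369517·0.17282309) = 26.281377
y = r_b·(sin φ − φ·cos φ) = 25.893711·(0.17282309 − 0.17369517·0.98495288) = 0.045095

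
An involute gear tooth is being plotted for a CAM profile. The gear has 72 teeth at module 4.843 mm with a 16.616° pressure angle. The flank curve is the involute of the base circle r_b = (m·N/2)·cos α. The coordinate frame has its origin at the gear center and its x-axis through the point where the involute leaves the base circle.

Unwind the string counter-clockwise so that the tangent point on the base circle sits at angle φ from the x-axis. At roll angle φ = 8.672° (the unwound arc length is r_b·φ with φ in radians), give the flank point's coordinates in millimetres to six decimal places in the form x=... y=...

x=168.970383 y=0.192649

pitch radius r_p = m·N/2 = 4.843·72/2 = 174.348000
base radius r_b = r_p·cos α = 174.348000·cos 16.616° = 167.067708
roll angle φ = 8.672° = 0.15135495 rad
x = r_b·(cos φ + φ·sin φ) = 167.067708·(0.98856769 + 0.15135495·0.15077773) = 168.970383
y = r_b·(sin φ − φ·cos φ) = 167.067708·(0.15077773 − 0.15135495·0.98856769) = 0.192649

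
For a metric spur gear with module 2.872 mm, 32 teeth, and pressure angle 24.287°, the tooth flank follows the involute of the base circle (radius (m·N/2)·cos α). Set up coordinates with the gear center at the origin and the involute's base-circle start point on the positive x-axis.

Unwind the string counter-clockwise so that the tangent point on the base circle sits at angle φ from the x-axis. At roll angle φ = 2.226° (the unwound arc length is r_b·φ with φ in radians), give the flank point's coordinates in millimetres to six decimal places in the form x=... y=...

pitch radius r_p = m·N/2 = 2.872·32/2 = 45.952000
base radius r_b = r_p·cos α = 45.952000·cos 24.287° = 41.885093
roll angle φ = 2.226° = 0.03885103 rad
x = r_b·(cos φ + φ·sin φ) = 41.885093·(0.99924539 + 0.03885103·0.03884126) = 41.916692
y = r_b·(sin φ − φ·cos φ) = 41.885093·(0.03884126 − 0.03885103·0.99924539) = 0.000819

x=41.916692 y=0.000819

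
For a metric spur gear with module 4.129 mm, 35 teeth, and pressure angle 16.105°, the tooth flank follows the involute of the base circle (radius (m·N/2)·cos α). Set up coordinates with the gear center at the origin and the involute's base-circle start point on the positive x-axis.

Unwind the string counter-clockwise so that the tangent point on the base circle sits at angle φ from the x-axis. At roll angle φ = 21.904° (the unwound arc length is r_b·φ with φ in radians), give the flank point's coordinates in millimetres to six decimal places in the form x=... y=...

x=74.310920 y=1.274137

pitch radius r_p = m·N/2 = 4.129·35/2 = 72.257500
base radius r_b = r_p·cos α = 72.257500·cos 16.105° = 69.421751
roll angle φ = 21.904° = 0.38229692 rad
x = r_b·(cos φ + φ·sin φ) = 69.421751·(0.92781021 + 0.38229692·0.37305256) = 74.310920
y = r_b·(sin φ − φ·cos φ) = 69.421751·(0.37305256 − 0.38229692·0.92781021) = 1.274137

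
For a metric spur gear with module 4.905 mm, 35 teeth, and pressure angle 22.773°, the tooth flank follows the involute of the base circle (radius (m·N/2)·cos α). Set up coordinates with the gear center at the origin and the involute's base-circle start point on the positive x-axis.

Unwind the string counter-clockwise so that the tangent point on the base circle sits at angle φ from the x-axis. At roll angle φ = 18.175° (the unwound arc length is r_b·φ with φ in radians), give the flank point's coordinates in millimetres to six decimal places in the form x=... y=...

pitch radius r_p = m·N/2 = 4.905·35/2 = 85.837500
base radius r_b = r_p·cos α = 85.837500·cos 22.773° = 79.146094
roll angle φ = 18.175° = 0.31721359 rad
x = r_b·(cos φ + φ·sin φ) = 79.146094·(0.95010824 + 0.31721359·0.31192039) = 83.028498
y = r_b·(sin φ − φ·cos φ) = 79.146094·(0.31192039 − 0.31721359·0.95010824) = 0.833657

x=83.028498 y=0.833657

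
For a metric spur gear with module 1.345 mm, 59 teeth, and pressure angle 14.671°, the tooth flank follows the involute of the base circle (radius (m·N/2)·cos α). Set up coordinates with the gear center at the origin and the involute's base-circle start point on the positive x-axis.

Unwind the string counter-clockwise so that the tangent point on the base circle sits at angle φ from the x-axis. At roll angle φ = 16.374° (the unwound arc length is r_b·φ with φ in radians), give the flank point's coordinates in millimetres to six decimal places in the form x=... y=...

pitch radius r_p = m·N/2 = 1.345·59/2 = 39.677500
base radius r_b = r_p·cos α = 39.677500·cos 14.671° = 38.383857
roll angle φ = 16.374° = 0.28578021 rad
x = r_b·(cos φ + φ·sin φ) = 38.383857·(0.95944200 + 0.28578021·0.28190610) = 39.919411
y = r_b·(sin φ − φ·cos φ) = 38.383857·(0.28190610 − 0.28578021·0.95944200) = 0.296192

x=39.919411 y=0.296192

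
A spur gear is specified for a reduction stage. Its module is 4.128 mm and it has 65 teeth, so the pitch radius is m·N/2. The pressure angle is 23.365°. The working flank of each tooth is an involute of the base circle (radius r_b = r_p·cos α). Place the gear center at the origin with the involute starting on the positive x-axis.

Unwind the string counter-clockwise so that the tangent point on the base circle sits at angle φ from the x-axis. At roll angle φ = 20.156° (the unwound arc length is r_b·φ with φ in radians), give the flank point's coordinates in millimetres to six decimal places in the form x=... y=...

pitch radius r_p = m·N/2 = 4.128·65/2 = 134.160000
base radius r_b = r_p·cos α = 134.160000·cos 23.365° = 123.158485
roll angle φ = 20.156° = 0.35178856 rad
x = r_b·(cos φ + φ·sin φ) = 123.158485·(0.93875792 + 0.35178856·0.34457739) = 130.545076
y = r_b·(sin φ − φ·cos φ) = 123.158485·(0.34457739 − 0.35178856·0.93875792) = 1.765241

x=130.545076 y=1.765241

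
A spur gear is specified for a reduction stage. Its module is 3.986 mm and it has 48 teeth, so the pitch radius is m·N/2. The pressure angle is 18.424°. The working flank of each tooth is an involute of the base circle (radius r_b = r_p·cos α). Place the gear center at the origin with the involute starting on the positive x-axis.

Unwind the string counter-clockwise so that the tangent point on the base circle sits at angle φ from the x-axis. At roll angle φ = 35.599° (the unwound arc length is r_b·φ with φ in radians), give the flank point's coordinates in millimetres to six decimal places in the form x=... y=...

pitch radius r_p = m·N/2 = 3.986·48/2 = 95.664000
base radius r_b = r_p·cos α = 95.664000·cos 18.424° = 90.760618
roll angle φ = 35.599° = 0.62131976 rad
x = r_b·(cos φ + φ·sin φ) = 90.760618·(0.81311092 + 0.62131976·0.58210878) = 106.624359
y = r_b·(sin φ − φ·cos φ) = 90.760618·(0.58210878 − 0.62131976·0.81311092) = 6.980117

x=106.624359 y=6.980117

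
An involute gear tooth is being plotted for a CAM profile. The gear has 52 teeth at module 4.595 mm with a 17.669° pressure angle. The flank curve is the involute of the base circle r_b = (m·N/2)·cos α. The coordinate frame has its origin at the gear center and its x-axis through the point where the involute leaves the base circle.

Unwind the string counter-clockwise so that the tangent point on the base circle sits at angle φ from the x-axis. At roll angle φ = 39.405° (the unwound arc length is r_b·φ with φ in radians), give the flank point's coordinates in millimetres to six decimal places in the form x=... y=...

x=137.654863 y=11.769405

pitch radius r_p = m·N/2 = 4.595·52/2 = 119.470000
base radius r_b = r_p·cos α = 119.470000·cos 17.669° = 113.834103
roll angle φ = 39.405° = 0.68774699 rad
x = r_b·(cos φ + φ·sin φ) = 113.834103·(0.77267818 + 0.68774699·0.63479794) = 137.654863
y = r_b·(sin φ − φ·cos φ) = 113.834103·(0.63479794 − 0.68774699·0.77267818) = 11.769405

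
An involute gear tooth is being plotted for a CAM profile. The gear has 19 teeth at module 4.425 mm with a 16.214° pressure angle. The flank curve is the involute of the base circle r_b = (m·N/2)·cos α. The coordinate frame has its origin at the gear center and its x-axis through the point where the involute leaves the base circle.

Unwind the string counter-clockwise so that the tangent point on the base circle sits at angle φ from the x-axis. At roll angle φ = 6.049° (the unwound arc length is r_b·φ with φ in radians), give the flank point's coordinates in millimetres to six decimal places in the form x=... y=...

x=40.589811 y=0.015816

pitch radius r_p = m·N/2 = 4.425·19/2 = 42.037500
base radius r_b = r_p·cos α = 42.037500·cos 16.214° = 40.365479
roll angle φ = 6.049° = 0.10557497 rad
x = r_b·(cos φ + φ·sin φ) = 40.365479·(0.99443214 + 0.10557497·0.10537895) = 40.589811
y = r_b·(sin φ − φ·cos φ) = 40.365479·(0.10537895 − 0.10557497·0.99443214) = 0.015816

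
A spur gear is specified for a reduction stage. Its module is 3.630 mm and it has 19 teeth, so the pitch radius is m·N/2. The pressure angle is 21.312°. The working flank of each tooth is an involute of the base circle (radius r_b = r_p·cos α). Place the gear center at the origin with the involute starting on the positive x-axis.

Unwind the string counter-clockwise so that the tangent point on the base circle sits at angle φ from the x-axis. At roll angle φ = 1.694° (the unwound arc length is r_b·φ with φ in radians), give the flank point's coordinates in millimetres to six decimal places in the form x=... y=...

pitch radius r_p = m·N/2 = 3.630·19/2 = 34.485000
base radius r_b = r_p·cos α = 34.485000·cos 21.312° = 32.126748
roll angle φ = 1.694° = 0.02956588 rad
x = r_b·(cos φ + φ·sin φ) = 32.126748·(0.99956296 + 0.02956588·0.02956157) = 32.140786
y = r_b·(sin φ − φ·cos φ) = 32.126748·(0.02956157 − 0.02956588·0.99956296) = 0.000277

x=32.140786 y=0.000277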